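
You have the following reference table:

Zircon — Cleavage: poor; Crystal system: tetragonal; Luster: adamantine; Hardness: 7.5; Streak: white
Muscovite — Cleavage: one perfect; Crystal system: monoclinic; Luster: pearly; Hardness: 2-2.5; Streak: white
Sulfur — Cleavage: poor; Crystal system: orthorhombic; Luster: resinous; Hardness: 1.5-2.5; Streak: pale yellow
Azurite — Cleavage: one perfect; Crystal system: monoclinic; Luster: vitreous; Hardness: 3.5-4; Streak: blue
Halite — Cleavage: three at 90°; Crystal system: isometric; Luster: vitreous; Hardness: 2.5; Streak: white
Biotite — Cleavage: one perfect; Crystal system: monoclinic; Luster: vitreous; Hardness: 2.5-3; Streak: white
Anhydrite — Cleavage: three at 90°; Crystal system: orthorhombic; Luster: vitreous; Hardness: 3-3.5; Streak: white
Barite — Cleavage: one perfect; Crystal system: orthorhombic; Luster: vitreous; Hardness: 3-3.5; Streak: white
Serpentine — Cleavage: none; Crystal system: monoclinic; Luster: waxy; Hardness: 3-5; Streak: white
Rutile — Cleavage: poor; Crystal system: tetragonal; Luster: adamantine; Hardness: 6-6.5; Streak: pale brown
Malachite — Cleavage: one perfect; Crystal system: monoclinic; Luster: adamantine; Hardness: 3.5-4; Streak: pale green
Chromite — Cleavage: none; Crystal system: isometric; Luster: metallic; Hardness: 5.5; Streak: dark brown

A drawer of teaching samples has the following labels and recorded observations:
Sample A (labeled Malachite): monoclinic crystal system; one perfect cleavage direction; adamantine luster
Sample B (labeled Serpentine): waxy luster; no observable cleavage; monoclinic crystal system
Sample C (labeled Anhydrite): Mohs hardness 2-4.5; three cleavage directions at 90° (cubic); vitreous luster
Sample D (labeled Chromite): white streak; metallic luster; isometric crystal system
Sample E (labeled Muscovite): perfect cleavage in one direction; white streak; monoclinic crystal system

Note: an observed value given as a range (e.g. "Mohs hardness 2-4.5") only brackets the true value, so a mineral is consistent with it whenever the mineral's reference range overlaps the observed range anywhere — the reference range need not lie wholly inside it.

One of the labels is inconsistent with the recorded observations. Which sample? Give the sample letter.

D

Sample A: observations are consistent with Malachite.
Sample B: observations are consistent with Serpentine.
Sample C: observations are consistent with Anhydrite.
Sample D: Chromite has dark brown streak, but the record shows white streak — this label is wrong.
Sample E: observations are consistent with Muscovite.
Only sample D is inconsistent with its label.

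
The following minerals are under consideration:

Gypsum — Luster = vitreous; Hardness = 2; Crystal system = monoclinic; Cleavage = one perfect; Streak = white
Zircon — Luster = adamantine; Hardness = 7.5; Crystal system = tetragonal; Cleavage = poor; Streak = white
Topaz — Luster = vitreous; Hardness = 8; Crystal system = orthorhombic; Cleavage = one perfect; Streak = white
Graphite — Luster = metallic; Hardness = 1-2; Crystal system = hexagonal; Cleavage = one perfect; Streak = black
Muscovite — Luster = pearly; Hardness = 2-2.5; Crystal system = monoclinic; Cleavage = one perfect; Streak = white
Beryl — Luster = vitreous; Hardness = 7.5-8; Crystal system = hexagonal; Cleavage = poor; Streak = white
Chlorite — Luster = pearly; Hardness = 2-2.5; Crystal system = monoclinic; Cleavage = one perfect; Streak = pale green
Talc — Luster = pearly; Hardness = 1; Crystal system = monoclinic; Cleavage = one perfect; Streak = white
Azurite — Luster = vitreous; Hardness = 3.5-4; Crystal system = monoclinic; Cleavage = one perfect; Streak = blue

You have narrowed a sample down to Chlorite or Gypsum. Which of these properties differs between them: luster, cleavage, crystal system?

Luster: Chlorite pearly, Gypsum vitreous — these differ.
Cleavage: both one perfect — same for both.
Crystal system: both monoclinic — same for both.
Of the listed properties, luster is the one that separates them.

luster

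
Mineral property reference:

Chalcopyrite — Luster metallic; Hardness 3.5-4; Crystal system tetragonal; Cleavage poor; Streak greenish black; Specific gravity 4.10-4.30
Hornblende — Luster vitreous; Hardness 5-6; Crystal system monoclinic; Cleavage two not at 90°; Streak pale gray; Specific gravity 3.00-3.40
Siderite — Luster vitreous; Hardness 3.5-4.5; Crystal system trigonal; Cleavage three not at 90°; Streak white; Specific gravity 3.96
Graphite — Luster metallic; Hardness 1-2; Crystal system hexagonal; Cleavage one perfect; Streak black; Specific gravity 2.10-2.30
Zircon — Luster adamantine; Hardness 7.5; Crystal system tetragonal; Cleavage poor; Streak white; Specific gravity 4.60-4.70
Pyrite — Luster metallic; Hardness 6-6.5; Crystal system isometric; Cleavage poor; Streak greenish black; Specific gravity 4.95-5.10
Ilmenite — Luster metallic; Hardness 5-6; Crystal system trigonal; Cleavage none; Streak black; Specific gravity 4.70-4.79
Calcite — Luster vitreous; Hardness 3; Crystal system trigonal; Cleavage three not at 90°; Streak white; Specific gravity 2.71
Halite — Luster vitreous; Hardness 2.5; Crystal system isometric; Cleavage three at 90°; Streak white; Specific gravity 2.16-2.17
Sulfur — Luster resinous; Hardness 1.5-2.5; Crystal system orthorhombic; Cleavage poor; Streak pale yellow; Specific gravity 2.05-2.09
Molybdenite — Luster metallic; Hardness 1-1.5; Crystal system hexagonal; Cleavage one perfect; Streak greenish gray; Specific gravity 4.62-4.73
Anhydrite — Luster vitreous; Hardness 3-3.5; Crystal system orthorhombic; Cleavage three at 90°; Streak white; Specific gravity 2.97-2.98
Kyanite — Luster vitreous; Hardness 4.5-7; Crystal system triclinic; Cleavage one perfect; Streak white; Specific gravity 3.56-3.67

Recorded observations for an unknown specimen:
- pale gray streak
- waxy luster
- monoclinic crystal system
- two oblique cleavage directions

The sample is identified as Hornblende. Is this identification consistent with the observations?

Inconsistent

Pale gray streak — consistent with Hornblende (pale gray streak).
Waxy luster — Hornblende has vitreous luster; inconsistent.
Monoclinic crystal system — consistent with Hornblende (monoclinic system).
Two oblique cleavage directions — consistent with Hornblende (cleavage two not at 90°).
The luster observation rules out Hornblende.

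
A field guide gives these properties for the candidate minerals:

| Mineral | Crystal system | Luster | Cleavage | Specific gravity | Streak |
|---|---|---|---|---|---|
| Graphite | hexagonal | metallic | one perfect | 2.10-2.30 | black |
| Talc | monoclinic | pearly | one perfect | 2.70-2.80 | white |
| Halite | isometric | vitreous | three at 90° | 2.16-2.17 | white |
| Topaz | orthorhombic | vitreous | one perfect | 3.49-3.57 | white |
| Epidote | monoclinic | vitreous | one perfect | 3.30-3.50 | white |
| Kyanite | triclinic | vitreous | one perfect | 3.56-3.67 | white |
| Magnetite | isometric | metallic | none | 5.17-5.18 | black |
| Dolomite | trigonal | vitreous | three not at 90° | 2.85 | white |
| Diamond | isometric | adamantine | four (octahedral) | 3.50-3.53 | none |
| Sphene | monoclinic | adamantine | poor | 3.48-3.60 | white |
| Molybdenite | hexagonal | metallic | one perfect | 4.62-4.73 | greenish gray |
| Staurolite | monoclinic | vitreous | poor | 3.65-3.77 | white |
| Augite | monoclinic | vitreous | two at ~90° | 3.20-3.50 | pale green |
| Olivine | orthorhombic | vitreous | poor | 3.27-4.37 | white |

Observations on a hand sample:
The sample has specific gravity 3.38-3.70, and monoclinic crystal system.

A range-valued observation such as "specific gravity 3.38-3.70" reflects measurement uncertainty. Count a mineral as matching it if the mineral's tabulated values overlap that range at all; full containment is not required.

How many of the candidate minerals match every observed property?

4

Specific gravity 3.38-3.70 is inconsistent with Graphite, Talc, Halite, Magnetite, Dolomite, Molybdenite.
Monoclinic crystal system eliminates Topaz, Kyanite, Diamond, Olivine.
The minerals that satisfy all observations are Augite, Epidote, Sphene, Staurolite.
That is 4 minerals.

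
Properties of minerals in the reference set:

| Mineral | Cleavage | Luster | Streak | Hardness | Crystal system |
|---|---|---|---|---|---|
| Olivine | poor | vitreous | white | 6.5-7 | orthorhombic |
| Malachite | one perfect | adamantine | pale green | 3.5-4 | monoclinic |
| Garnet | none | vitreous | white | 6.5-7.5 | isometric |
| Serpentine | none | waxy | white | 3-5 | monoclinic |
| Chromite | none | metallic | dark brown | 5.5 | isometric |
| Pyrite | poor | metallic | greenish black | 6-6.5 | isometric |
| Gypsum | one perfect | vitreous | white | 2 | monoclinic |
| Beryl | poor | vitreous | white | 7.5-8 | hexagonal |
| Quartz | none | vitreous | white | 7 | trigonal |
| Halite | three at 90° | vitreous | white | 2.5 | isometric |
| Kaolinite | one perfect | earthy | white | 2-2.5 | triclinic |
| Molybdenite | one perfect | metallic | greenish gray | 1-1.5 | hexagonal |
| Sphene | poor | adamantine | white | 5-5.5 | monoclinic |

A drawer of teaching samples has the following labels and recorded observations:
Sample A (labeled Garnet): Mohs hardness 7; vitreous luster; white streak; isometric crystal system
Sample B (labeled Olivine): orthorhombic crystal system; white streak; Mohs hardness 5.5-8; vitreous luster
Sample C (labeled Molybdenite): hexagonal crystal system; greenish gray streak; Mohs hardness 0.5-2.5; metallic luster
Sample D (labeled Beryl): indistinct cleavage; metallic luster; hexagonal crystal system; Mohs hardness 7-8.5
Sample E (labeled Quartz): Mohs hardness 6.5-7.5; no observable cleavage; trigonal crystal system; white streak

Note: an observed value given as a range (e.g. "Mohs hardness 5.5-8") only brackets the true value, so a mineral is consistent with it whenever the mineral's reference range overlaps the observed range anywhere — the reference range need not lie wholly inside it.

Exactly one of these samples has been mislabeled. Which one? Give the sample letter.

Sample A: all recorded properties match Garnet.
Sample B: all recorded properties match Olivine.
Sample C: all recorded properties match Molybdenite.
Sample D: Beryl has vitreous luster, but the record shows metallic luster — this label is wrong.
Sample E: all recorded properties match Quartz.
Only sample D is inconsistent with its label.

D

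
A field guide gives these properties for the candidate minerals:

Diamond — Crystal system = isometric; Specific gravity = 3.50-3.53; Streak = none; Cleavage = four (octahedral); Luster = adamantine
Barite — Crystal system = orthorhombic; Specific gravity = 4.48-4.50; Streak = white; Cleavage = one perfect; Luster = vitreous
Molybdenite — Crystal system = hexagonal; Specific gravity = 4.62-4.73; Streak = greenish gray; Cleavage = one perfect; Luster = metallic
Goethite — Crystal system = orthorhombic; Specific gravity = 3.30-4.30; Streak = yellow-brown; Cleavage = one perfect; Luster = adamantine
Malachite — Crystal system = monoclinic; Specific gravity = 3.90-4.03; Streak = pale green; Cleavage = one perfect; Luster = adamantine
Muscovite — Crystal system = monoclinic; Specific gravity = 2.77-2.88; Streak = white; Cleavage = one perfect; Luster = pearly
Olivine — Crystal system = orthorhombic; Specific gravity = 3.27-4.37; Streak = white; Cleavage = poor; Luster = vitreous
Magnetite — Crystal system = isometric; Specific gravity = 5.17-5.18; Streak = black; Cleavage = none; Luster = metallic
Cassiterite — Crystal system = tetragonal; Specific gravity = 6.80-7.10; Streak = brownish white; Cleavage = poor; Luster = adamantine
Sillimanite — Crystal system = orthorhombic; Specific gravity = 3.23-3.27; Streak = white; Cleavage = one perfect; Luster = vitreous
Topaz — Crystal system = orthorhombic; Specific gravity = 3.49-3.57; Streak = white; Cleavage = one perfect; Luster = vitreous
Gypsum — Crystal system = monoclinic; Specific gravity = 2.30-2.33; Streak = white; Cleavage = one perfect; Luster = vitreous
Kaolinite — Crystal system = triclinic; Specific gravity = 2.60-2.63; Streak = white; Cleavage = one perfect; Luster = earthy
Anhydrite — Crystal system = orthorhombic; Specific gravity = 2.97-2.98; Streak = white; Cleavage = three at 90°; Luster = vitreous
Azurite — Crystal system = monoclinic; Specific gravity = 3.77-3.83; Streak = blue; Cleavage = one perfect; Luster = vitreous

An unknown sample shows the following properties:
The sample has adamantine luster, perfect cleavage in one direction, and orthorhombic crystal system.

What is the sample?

Adamantine luster: Diamond, Goethite, Malachite, Cassiterite remain.
Perfect cleavage in one direction excludes Diamond, Cassiterite.
Orthorhombic crystal system excludes Malachite.
Goethite is the sole remaining match.

Goethite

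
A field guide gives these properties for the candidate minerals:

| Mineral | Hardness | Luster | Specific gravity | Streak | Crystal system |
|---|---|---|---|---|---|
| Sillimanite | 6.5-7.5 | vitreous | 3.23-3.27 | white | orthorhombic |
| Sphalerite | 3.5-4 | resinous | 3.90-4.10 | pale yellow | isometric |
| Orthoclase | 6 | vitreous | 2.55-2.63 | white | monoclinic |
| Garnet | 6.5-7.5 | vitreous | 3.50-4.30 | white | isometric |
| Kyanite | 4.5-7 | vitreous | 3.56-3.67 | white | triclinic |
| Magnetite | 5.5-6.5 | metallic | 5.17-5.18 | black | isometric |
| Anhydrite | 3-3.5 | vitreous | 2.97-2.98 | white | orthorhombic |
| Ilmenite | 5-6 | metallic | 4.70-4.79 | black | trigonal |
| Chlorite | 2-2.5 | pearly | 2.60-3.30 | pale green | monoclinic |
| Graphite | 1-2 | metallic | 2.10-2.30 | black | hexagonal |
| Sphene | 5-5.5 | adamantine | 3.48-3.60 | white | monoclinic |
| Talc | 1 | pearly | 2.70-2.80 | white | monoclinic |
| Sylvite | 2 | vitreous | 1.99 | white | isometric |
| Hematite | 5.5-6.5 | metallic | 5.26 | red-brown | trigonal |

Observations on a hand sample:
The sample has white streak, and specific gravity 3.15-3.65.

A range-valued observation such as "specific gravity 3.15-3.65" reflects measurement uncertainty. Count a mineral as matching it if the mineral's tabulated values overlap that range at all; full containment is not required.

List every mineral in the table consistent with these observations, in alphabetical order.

Garnet, Kyanite, Sillimanite, Sphene

White streak is inconsistent with Sphalerite, Magnetite, Ilmenite, Chlorite, Graphite, Hematite.
Specific gravity 3.15-3.65 eliminates Orthoclase, Anhydrite, Talc, Sylvite.
Remaining candidates: Garnet, Kyanite, Sillimanite, Sphene.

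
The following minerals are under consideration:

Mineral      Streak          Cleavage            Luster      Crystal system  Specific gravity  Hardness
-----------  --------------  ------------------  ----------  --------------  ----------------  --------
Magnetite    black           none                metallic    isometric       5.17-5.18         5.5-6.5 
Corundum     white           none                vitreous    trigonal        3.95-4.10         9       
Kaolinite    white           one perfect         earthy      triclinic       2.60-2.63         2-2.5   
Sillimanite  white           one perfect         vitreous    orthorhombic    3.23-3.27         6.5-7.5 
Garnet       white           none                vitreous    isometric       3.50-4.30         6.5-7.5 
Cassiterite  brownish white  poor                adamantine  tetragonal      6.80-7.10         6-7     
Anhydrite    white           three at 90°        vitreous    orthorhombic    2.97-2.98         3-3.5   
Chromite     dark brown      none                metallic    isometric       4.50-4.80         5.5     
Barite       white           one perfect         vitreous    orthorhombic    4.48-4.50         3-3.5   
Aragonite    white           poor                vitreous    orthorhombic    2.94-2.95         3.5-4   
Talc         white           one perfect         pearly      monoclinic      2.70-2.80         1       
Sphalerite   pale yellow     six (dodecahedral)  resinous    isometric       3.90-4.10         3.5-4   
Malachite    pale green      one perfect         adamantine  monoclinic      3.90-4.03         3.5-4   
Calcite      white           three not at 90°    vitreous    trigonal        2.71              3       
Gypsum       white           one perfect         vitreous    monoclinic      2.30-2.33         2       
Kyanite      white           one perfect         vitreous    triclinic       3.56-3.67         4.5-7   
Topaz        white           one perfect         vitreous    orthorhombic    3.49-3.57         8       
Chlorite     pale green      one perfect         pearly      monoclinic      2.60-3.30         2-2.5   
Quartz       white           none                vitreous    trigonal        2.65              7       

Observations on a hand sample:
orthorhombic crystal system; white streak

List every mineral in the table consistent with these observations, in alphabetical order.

Orthorhombic crystal system: narrows the field to Sillimanite, Anhydrite, Barite, Aragonite, Topaz.
White streak: no further eliminations.
Remaining candidates: Anhydrite, Aragonite, Barite, Sillimanite, Topaz.

Anhydrite, Aragonite, Barite, Sillimanite, Topaz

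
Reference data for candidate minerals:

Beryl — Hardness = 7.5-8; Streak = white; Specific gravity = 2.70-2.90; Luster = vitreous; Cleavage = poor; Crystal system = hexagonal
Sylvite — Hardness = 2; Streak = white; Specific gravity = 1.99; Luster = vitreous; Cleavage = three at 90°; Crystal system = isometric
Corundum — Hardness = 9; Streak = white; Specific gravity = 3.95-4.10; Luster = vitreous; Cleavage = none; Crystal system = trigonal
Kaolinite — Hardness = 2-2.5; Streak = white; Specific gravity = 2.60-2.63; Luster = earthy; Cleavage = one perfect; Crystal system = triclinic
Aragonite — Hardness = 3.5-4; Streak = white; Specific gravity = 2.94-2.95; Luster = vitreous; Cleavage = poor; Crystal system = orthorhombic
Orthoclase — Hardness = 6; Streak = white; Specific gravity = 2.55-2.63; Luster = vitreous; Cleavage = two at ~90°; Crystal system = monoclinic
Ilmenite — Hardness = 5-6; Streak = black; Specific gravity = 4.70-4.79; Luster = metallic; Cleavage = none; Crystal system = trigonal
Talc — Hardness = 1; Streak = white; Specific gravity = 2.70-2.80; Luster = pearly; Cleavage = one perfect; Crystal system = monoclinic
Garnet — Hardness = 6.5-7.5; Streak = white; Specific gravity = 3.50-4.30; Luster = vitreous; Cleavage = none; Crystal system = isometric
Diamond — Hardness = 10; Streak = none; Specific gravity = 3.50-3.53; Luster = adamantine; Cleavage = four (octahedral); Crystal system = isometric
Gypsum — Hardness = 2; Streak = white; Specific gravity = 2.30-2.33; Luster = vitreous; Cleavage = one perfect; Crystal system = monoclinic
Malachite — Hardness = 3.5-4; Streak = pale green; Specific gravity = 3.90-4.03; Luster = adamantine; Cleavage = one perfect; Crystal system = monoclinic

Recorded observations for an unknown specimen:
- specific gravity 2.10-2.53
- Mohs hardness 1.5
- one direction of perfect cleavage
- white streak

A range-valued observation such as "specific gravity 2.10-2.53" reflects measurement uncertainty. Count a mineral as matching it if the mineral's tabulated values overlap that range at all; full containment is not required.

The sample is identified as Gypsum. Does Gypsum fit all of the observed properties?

Specific gravity 2.10-2.53 — consistent with Gypsum (SG 2.30-2.33).
Mohs hardness 1.5 — Gypsum has hardness 2; which does not match.
One direction of perfect cleavage — consistent with Gypsum (cleavage one perfect).
White streak — consistent with Gypsum (white streak).
Hardness alone is enough to reject Gypsum.

Inconsistent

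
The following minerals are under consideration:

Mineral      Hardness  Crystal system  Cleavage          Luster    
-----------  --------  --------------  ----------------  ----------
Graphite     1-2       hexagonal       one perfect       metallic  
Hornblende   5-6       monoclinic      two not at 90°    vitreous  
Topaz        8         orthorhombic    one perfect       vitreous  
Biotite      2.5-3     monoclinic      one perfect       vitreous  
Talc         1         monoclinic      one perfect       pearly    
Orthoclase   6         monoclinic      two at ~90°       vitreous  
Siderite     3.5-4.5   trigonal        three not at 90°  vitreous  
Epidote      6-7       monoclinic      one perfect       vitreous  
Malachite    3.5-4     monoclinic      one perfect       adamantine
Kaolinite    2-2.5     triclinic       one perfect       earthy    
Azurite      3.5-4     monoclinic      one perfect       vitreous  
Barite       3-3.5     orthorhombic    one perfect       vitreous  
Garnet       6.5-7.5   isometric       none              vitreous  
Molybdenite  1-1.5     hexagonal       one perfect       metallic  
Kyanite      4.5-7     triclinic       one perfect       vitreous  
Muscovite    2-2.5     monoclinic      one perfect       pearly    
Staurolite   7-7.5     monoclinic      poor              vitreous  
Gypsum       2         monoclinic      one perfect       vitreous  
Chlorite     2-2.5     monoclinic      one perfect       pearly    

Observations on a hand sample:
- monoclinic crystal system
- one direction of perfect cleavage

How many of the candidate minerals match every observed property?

8

Monoclinic crystal system: narrows the field to Hornblende, Biotite, Talc, Orthoclase, Epidote, Malachite, Azurite, Muscovite, Staurolite, Gypsum, Chlorite.
One direction of perfect cleavage eliminates Hornblende, Orthoclase, Staurolite.
The minerals that satisfy all observations are Azurite, Biotite, Chlorite, Epidote, Gypsum, Malachite, Muscovite, Talc.
That is 8 minerals.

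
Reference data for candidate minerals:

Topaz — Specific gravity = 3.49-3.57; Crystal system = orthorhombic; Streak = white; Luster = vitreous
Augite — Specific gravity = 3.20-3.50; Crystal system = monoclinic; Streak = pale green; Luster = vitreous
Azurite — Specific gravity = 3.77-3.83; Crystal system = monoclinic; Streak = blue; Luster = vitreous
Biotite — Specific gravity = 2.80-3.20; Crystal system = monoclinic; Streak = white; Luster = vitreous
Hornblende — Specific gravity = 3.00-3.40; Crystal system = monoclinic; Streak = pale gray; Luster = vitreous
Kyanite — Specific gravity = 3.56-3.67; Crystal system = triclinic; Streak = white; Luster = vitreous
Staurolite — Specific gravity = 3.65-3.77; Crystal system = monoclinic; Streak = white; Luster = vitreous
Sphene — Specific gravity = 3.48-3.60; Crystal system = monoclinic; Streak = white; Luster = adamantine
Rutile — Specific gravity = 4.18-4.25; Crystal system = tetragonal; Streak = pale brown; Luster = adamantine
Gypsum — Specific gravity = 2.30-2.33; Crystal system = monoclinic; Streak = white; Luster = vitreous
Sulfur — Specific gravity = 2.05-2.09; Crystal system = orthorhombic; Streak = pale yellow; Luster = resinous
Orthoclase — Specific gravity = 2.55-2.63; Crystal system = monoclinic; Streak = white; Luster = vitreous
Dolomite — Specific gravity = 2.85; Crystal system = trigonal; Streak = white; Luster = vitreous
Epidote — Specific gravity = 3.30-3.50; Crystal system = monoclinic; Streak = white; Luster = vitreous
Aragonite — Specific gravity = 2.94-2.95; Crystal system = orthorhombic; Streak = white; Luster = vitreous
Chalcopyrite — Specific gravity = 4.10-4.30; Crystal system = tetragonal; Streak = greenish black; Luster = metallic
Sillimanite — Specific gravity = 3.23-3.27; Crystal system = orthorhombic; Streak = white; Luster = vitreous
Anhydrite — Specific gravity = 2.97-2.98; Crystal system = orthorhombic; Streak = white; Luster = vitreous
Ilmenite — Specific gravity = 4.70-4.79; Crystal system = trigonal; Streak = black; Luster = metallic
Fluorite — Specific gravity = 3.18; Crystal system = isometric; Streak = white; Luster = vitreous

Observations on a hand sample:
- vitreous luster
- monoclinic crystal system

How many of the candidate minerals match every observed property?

8

Vitreous luster excludes Sphene, Rutile, Sulfur, Chalcopyrite, Ilmenite.
Monoclinic crystal system: leaves Augite, Azurite, Biotite, Hornblende, Staurolite, Gypsum, Orthoclase, Epidote.
Consistent with every observation: Augite, Azurite, Biotite, Epidote, Gypsum, Hornblende, Orthoclase, Staurolite.
That is 8 minerals.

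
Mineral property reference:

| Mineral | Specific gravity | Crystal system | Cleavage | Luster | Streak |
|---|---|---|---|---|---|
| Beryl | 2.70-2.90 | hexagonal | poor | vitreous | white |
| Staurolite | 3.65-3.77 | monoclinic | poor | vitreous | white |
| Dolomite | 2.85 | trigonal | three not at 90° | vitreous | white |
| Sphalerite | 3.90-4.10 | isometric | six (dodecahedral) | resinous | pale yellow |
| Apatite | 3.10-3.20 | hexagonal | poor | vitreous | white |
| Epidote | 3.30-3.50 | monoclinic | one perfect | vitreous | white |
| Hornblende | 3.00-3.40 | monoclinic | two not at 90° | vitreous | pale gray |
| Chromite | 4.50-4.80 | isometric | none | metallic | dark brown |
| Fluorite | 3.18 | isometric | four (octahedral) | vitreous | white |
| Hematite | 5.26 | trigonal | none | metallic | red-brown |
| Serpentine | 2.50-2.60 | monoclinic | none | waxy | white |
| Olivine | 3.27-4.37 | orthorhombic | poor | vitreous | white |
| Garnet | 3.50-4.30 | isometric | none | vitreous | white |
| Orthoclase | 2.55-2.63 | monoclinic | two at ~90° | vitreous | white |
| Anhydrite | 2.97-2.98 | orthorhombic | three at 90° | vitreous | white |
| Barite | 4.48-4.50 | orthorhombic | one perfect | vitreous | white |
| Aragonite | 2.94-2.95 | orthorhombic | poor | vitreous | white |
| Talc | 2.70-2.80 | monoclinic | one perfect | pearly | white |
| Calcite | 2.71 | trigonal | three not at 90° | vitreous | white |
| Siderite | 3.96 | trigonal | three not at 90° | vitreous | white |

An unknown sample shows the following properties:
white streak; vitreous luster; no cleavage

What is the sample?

Garnet

White streak eliminates Sphalerite, Hornblende, Chromite, Hematite.
Vitreous luster rules out Serpentine, Talc.
No cleavage: leaves Garnet.
Garnet is the sole remaining match.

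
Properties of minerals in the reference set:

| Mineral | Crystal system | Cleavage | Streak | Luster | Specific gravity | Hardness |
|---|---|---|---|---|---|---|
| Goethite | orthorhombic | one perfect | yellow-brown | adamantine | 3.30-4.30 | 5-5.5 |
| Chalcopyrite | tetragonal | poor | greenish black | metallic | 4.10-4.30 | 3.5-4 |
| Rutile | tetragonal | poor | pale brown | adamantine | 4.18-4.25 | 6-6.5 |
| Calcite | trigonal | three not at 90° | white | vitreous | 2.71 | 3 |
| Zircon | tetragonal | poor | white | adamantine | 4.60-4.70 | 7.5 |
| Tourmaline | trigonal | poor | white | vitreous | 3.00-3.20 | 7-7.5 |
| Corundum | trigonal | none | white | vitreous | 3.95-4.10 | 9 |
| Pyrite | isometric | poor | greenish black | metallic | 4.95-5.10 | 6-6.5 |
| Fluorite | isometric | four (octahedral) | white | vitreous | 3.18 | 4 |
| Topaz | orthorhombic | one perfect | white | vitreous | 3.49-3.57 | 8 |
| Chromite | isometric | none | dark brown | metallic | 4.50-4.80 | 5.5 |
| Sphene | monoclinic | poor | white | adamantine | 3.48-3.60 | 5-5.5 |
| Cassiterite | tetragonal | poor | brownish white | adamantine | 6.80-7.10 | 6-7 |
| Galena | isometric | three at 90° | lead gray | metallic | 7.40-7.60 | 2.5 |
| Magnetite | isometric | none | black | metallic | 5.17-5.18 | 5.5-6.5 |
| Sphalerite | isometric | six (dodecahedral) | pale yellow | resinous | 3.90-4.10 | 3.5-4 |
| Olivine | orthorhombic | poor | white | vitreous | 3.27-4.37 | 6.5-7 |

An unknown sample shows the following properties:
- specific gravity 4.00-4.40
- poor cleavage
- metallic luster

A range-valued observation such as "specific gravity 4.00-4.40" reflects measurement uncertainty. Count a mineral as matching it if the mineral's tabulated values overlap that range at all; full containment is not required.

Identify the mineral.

Specific gravity 4.00-4.40 — leaves Goethite, Chalcopyrite, Rutile, Corundum, Sphalerite, Olivine.
Poor cleavage eliminates Goethite, Corundum, Sphalerite.
Metallic luster — only Chalcopyrite remains.
Only Chalcopyrite satisfies all observations.

Chalcopyrite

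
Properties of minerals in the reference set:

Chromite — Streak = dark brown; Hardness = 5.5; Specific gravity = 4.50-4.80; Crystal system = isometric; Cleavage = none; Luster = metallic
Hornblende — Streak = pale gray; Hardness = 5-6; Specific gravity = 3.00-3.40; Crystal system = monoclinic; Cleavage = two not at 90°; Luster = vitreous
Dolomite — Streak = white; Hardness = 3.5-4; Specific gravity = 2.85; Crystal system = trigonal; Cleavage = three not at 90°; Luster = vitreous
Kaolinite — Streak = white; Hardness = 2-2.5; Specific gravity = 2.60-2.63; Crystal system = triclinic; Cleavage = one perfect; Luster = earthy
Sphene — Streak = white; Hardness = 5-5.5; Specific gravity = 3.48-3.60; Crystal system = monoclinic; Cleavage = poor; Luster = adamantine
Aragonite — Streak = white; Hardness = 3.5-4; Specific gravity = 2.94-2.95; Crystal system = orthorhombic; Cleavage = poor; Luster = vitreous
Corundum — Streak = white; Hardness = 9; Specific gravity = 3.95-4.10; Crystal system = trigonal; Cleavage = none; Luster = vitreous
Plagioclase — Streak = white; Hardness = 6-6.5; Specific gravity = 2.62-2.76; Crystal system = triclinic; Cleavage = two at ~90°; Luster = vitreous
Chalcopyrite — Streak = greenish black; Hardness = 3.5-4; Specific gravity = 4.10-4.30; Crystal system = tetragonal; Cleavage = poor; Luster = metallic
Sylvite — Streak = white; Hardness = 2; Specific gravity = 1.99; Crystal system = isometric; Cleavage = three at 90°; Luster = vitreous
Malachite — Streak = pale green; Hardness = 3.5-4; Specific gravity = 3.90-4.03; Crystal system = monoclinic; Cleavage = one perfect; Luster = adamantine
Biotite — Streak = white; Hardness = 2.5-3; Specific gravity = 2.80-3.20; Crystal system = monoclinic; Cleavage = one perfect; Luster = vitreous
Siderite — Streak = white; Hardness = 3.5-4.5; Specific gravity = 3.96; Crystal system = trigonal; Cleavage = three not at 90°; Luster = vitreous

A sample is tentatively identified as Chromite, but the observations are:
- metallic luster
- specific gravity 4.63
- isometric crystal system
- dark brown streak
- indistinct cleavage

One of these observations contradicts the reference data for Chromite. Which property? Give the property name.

cleavage

Metallic luster: Chromite has metallic luster — within range.
Specific gravity 4.63: Chromite has SG 4.50-4.80 — within range.
Isometric crystal system: Chromite has isometric system — within range.
Dark brown streak: Chromite has dark brown streak — within range.
Indistinct cleavage: Chromite has cleavage none — inconsistent.
Only the cleavage is inconsistent.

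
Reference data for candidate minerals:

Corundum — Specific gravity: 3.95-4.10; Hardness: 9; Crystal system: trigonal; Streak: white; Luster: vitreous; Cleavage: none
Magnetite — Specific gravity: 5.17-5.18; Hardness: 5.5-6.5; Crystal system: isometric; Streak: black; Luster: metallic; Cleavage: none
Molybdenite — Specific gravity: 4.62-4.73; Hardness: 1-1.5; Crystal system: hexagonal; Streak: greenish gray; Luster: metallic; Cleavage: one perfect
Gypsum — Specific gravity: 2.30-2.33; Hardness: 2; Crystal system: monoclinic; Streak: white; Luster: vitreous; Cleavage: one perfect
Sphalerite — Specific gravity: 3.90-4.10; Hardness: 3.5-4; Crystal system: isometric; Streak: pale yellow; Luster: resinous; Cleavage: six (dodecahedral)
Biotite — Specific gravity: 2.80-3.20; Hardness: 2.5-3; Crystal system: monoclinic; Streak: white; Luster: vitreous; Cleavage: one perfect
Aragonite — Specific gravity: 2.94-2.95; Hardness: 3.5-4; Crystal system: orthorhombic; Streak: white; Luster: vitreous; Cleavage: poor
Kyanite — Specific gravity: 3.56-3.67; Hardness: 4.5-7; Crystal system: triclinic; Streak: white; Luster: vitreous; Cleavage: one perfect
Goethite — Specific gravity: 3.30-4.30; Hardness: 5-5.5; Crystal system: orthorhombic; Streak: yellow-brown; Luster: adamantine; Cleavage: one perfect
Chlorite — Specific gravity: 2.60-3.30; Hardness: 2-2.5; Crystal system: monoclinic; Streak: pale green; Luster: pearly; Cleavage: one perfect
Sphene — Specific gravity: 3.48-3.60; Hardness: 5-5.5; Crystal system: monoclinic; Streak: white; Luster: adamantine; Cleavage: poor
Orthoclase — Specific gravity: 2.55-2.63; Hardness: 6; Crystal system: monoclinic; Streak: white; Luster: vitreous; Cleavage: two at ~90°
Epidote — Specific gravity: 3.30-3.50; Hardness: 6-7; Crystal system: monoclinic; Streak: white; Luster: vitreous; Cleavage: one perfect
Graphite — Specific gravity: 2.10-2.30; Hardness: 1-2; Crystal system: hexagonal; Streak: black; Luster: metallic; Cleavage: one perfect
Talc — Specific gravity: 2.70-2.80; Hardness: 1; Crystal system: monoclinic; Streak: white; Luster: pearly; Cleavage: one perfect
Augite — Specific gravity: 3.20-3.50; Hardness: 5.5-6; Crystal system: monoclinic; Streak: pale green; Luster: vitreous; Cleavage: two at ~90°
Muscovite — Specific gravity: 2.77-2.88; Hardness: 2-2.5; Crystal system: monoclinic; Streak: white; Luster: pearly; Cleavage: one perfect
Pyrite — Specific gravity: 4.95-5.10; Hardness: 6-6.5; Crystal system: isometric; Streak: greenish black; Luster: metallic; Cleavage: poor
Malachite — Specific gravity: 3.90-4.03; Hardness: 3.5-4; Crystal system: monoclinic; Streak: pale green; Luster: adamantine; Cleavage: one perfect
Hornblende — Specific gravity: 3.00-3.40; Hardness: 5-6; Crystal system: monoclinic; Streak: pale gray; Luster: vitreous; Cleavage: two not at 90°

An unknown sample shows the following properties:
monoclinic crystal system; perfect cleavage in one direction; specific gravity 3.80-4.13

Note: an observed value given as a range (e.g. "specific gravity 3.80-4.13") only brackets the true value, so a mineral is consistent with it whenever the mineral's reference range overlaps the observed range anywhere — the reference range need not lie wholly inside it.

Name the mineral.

Monoclinic crystal system — only Gypsum, Biotite, Chlorite, Sphene, Orthoclase, Epidote, Talc, Augite, Muscovite, Malachite, Hornblende remain.
Perfect cleavage in one direction eliminates Sphene, Orthoclase, Augite, Hornblende.
Specific gravity 3.80-4.13 — Malachite remains.
Only Malachite satisfies all observations.

Malachite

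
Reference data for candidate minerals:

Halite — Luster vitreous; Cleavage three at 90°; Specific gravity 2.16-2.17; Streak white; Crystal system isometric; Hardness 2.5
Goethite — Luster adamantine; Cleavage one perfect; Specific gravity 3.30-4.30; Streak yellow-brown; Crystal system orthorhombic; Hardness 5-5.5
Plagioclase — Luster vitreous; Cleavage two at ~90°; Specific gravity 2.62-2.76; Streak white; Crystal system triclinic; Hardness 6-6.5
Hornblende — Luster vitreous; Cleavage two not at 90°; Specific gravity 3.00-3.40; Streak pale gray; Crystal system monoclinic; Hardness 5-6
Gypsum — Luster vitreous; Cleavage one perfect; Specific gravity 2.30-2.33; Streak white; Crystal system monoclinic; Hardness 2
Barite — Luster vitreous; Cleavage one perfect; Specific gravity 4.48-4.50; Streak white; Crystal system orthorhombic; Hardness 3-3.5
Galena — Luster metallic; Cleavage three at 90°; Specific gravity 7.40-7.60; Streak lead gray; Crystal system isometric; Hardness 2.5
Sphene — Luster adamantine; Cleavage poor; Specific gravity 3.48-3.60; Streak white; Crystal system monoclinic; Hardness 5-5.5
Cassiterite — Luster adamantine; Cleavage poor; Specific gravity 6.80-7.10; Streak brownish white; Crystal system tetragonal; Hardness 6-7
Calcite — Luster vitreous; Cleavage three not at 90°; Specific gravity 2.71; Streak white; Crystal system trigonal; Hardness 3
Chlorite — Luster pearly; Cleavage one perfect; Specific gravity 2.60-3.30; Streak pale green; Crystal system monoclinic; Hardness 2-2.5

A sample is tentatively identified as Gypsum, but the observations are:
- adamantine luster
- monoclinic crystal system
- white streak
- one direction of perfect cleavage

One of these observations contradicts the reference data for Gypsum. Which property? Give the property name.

Adamantine luster: Gypsum has vitreous luster — outside the reference range.
Monoclinic crystal system: Gypsum has monoclinic system — within range.
White streak: Gypsum has white streak — within range.
One direction of perfect cleavage: Gypsum has cleavage one perfect — within range.
Only the luster is inconsistent.

luster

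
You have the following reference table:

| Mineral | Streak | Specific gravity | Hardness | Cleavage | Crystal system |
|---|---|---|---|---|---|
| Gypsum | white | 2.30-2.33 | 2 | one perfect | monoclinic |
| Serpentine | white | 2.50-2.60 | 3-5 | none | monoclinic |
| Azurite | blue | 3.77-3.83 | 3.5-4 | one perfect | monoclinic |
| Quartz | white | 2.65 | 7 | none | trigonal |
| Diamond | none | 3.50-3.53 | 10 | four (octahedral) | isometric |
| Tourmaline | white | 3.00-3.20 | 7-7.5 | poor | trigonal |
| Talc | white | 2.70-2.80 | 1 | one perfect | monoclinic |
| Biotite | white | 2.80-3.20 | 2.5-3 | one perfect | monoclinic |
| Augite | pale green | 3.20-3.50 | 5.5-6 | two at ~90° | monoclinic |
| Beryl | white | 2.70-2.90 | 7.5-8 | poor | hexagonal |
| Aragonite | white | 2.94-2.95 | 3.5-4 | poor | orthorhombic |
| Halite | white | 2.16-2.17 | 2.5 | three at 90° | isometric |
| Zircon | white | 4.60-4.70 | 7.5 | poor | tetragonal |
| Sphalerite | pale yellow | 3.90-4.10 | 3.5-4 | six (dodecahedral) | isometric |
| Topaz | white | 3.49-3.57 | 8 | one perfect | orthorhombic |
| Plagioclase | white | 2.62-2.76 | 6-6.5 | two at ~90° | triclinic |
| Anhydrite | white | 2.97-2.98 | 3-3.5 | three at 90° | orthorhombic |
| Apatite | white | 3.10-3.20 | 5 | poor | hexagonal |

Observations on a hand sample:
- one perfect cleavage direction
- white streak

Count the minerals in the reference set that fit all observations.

4

One perfect cleavage direction — Gypsum, Azurite, Talc, Biotite, Topaz remain.
White streak rules out Azurite.
Remaining candidates: Biotite, Gypsum, Talc, Topaz.
That is 4 minerals.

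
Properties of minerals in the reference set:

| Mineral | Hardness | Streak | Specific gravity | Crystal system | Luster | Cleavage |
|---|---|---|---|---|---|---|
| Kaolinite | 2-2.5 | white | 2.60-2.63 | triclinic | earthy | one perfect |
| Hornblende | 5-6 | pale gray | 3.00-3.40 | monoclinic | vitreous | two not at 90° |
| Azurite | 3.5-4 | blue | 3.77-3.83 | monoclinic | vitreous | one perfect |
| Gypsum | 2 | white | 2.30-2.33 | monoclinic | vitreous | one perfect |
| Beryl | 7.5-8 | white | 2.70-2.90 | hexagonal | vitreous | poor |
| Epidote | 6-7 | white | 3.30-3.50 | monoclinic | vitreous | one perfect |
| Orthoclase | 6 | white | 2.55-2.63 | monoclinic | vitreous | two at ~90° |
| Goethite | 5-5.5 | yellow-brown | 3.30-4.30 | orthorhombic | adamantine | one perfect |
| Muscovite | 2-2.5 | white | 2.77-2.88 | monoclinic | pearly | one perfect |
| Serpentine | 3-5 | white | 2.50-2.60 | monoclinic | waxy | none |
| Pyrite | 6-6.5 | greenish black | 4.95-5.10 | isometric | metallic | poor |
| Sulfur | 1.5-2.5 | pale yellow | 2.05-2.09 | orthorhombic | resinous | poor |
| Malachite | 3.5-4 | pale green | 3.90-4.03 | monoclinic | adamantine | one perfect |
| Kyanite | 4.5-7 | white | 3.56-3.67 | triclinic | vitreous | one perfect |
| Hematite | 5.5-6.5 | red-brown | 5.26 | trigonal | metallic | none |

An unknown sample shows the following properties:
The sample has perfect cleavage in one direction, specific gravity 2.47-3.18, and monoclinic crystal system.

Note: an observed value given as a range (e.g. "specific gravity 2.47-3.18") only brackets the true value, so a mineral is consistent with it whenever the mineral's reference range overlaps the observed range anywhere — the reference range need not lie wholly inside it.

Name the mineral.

Muscovite

Perfect cleavage in one direction — only Kaolinite, Azurite, Gypsum, Epidote, Goethite, Muscovite, Malachite, Kyanite remain.
Specific gravity 2.47-3.18 — Kaolinite, Muscovite remain.
Monoclinic crystal system is inconsistent with Kaolinite.
Only Muscovite satisfies all observations.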